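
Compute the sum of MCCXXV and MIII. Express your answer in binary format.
Convert MCCXXV (Roman numeral) → 1000 + 100 + 100 + 10 + 10 + 5 = 1225 (decimal)
Convert MIII (Roman numeral) → 1000 + 1 + 1 + 1 = 1003 (decimal)
Compute 1225 + 1003 = 2228
Convert 2228 (decimal) → 2228 = 2048 + 128 + 32 + 16 + 4 → 0b100010110100 (binary)
0b100010110100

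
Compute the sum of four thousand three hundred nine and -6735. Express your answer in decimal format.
Convert four thousand three hundred nine (English words) → 4×1000 + 3×100 + 9 = 4309 (decimal)
Compute 4309 + -6735 = -2426
-2426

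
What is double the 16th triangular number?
The 16th triangular number = 16×17/2 = 136
Compute 136 × 2 = 272
272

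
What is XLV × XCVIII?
Convert XLV (Roman numeral) → 40 + 5 = 45 (decimal)
Convert XCVIII (Roman numeral) → 90 + 5 + 1 + 1 + 1 = 98 (decimal)
Compute 45 × 98 = 4410
4410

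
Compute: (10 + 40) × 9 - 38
Parentheses first: 10 + 40 = 50
Multiply: 50 × 9 = 450
Subtract: 450 - 38 = 412
412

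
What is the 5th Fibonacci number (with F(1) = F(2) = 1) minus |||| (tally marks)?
The 5th Fibonacci number (with F(1) = F(2) = 1): 1, 1, 2, 3, 5 → 5
Convert |||| (tally marks) → 4 (decimal)
Compute 5 - 4 = 1
1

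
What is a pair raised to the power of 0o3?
Convert a pair (colloquial) → 2 (decimal)
Convert 0o3 (octal) → 3 (decimal)
Compute 2 ^ 3 = 8
8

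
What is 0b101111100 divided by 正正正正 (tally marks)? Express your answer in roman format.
Convert 0b101111100 (binary) → 256 + 64 + 32 + 16 + 8 + 4 = 380 (decimal)
Convert 正正正正 (tally marks) → 5 + 5 + 5 + 5 = 20 (decimal)
Compute 380 ÷ 20 = 19
Convert 19 (decimal) → 19 = 10 + 9 → XIX (Roman numeral)
XIX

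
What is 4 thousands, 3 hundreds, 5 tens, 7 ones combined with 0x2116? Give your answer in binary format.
Convert 4 thousands, 3 hundreds, 5 tens, 7 ones (place-value notation) → 4×1000 + 3×100 + 5×10 + 7 = 4357 (decimal)
Convert 0x2116 (hexadecimal) → 2×4096 + 1×256 + 1×16 + 6 = 8470 (decimal)
Compute 4357 + 8470 = 12827
Convert 12827 (decimal) → 12827 = 8192 + 4096 + 512 + 16 + 8 + 2 + 1 → 0b11001000011011 (binary)
0b11001000011011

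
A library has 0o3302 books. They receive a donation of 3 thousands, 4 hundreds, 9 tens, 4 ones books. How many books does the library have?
Convert 0o3302 (octal) → 3×512 + 3×64 + 2 = 1730 (decimal)
Convert 3 thousands, 4 hundreds, 9 tens, 4 ones (place-value notation) → 3×1000 + 4×100 + 9×10 + 4 = 3494 (decimal)
Compute 1730 + 3494 = 5224
5224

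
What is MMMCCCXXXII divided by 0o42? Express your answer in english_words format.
Convert MMMCCCXXXII (Roman numeral) → 1000 + 1000 + 1000 + 100 + 100 + 100 + 10 + 10 + 10 + 1 + 1 = 3332 (decimal)
Convert 0o42 (octal) → 4×8 + 2 = 34 (decimal)
Compute 3332 ÷ 34 = 98
Convert 98 (decimal) → ninety-eight (English words)
ninety-eight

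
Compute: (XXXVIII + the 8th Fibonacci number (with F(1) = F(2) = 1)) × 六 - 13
Convert XXXVIII (Roman numeral) → 10 + 10 + 10 + 5 + 1 + 1 + 1 = 38 (decimal)
Convert the 8th Fibonacci number (with F(1) = F(2) = 1) (Fibonacci index) → 1, 1, 2, 3, 5, 8, 13, 21 → 21 (decimal)
Convert 六 (Chinese numeral) → 6 (decimal)
Expression in decimal: (38 + 21) × 6 - 13
Parentheses first: 38 + 21 = 59
Multiply: 59 × 6 = 354
Subtract: 354 - 13 = 341
341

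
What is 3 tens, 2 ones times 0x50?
Convert 3 tens, 2 ones (place-value notation) → 3×10 + 2 = 32 (decimal)
Convert 0x50 (hexadecimal) → 5×16 = 80 (decimal)
Compute 32 × 80 = 2560
2560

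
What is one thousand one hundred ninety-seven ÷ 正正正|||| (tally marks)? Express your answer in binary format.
Convert one thousand one hundred ninety-seven (English words) → 1×1000 + 1×100 + 97 = 1197 (decimal)
Convert 正正正|||| (tally marks) → 5 + 5 + 5 + 4 = 19 (decimal)
Compute 1197 ÷ 19 = 63
Convert 63 (decimal) → 63 = 32 + 16 + 8 + 4 + 2 + 1 → 0b111111 (binary)
0b111111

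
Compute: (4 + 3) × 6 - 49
Parentheses first: 4 + 3 = 7
Multiply: 7 × 6 = 42
Subtract: 42 - 49 = -7
-7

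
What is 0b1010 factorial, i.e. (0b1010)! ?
Convert 0b1010 (binary) → 8 + 2 = 10 (decimal)
Compute 10! = 3628800
3628800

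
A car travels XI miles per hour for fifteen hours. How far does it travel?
Convert XI (Roman numeral) → 10 + 1 = 11 (decimal)
Convert fifteen (English words) → 15 (decimal)
Compute 11 × 15 = 165
165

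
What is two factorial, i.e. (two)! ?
Convert two (English words) → 2 (decimal)
Compute 2! = 2
2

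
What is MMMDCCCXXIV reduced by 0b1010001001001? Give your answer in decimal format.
Convert MMMDCCCXXIV (Roman numeral) → 1000 + 1000 + 1000 + 500 + 100 + 100 + 100 + 10 + 10 + 4 = 3824 (decimal)
Convert 0b1010001001001 (binary) → 4096 + 1024 + 64 + 8 + 1 = 5193 (decimal)
Compute 3824 - 5193 = -1369
-1369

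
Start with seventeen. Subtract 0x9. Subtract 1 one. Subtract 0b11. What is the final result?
Convert seventeen (English words) → 17 (decimal)
Start: 17
Convert 0x9 (hexadecimal) → 9 (decimal)
17 - 9 = 8
Convert 1 one (place-value notation) → 1 (decimal)
8 - 1 = 7
Convert 0b11 (binary) → 2 + 1 = 3 (decimal)
7 - 3 = 4
4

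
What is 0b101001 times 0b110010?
Convert 0b101001 (binary) → 32 + 8 + 1 = 41 (decimal)
Convert 0b110010 (binary) → 32 + 16 + 2 = 50 (decimal)
Compute 41 × 50 = 2050
2050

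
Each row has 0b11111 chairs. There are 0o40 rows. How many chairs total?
Convert 0b11111 (binary) → 16 + 8 + 4 + 2 + 1 = 31 (decimal)
Convert 0o40 (octal) → 4×8 = 32 (decimal)
Compute 31 × 32 = 992
992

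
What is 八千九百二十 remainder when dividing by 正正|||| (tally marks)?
Convert 八千九百二十 (Chinese numeral) → 8×1000 + 9×100 + 2×10 = 8920 (decimal)
Convert 正正|||| (tally marks) → 5 + 5 + 4 = 14 (decimal)
Compute 8920 mod 14 = 2
2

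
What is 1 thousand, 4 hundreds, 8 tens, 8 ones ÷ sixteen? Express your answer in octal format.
Convert 1 thousand, 4 hundreds, 8 tens, 8 ones (place-value notation) → 1×1000 + 4×100 + 8×10 + 8 = 1488 (decimal)
Convert sixteen (English words) → 16 (decimal)
Compute 1488 ÷ 16 = 93
Convert 93 (decimal) → 93 = 1×64 + 3×8 + 5 → 0o135 (octal)
0o135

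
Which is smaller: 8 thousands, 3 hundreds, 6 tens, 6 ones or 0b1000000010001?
Convert 8 thousands, 3 hundreds, 6 tens, 6 ones (place-value notation) → 8×1000 + 3×100 + 6×10 + 6 = 8366 (decimal)
Convert 0b1000000010001 (binary) → 4096 + 16 + 1 = 4113 (decimal)
Compare 8366 vs 4113: smaller = 4113
4113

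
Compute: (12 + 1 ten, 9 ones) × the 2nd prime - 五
Convert 1 ten, 9 ones (place-value notation) → 1×10 + 9 = 19 (decimal)
Convert the 2nd prime (prime index) → 3 (decimal)
Convert 五 (Chinese numeral) → 5 (decimal)
Expression in decimal: (12 + 19) × 3 - 5
Parentheses first: 12 + 19 = 31
Multiply: 31 × 3 = 93
Subtract: 93 - 5 = 88
88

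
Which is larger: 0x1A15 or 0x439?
Convert 0x1A15 (hexadecimal) → 1×4096 + 10×256 + 1×16 + 5 = 6677 (decimal)
Convert 0x439 (hexadecimal) → 4×256 + 3×16 + 9 = 1081 (decimal)
Compare 6677 vs 1081: larger = 6677
6677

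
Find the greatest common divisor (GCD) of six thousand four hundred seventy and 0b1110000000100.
Convert six thousand four hundred seventy (English words) → 6×1000 + 4×100 + 70 = 6470 (decimal)
Convert 0b1110000000100 (binary) → 4096 + 2048 + 1024 + 4 = 7172 (decimal)
Compute gcd(6470, 7172) = 2
2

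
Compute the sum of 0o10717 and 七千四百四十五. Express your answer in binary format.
Convert 0o10717 (octal) → 1×4096 + 7×64 + 1×8 + 7 = 4559 (decimal)
Convert 七千四百四十五 (Chinese numeral) → 7×1000 + 4×100 + 4×10 + 5 = 7445 (decimal)
Compute 4559 + 7445 = 12004
Convert 12004 (decimal) → 12004 = 8192 + 2048 + 1024 + 512 + 128 + 64 + 32 + 4 → 0b10111011100100 (binary)
0b10111011100100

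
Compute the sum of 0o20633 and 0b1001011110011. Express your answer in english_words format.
Convert 0o20633 (octal) → 2×4096 + 6×64 + 3×8 + 3 = 8603 (decimal)
Convert 0b1001011110011 (binary) → 4096 + 512 + 128 + 64 + 32 + 16 + 2 + 1 = 4851 (decimal)
Compute 8603 + 4851 = 13454
Convert 13454 (decimal) → 13454 = 13×1000 + 4×100 + 54 → thirteen thousand four hundred fifty-four (English words)
thirteen thousand four hundred fifty-four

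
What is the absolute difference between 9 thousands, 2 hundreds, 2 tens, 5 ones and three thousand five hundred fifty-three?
Convert 9 thousands, 2 hundreds, 2 tens, 5 ones (place-value notation) → 9×1000 + 2×100 + 2×10 + 5 = 9225 (decimal)
Convert three thousand five hundred fifty-three (English words) → 3×1000 + 5×100 + 53 = 3553 (decimal)
Compute |9225 - 3553| = 5672
5672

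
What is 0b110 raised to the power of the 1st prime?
Convert 0b110 (binary) → 4 + 2 = 6 (decimal)
Convert the 1st prime (prime index) → 2 (decimal)
Compute 6 ^ 2 = 36
36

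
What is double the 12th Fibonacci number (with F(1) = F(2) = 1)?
The 12th Fibonacci number (with F(1) = F(2) = 1): 1, 1, 2, 3, 5, 8, 13, 21, 34, 55, 89, 144 → 144
Compute 144 × 2 = 288
288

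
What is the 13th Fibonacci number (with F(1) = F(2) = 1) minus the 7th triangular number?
The 13th Fibonacci number (with F(1) = F(2) = 1): 1, 1, 2, 3, 5, 8, 13, 21, 34, 55, 89, 144, 233 → 233
Convert the 7th triangular number (triangular index) → 7×8/2 = 28 (decimal)
Compute 233 - 28 = 205
205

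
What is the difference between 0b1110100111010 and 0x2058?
Convert 0b1110100111010 (binary) → 4096 + 2048 + 1024 + 256 + 32 + 16 + 8 + 2 = 7482 (decimal)
Convert 0x2058 (hexadecimal) → 2×4096 + 5×16 + 8 = 8280 (decimal)
Difference: |7482 - 8280| = 798
798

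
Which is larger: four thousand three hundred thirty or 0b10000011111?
Convert four thousand three hundred thirty (English words) → 4×1000 + 3×100 + 30 = 4330 (decimal)
Convert 0b10000011111 (binary) → 1024 + 16 + 8 + 4 + 2 + 1 = 1055 (decimal)
Compare 4330 vs 1055: larger = 4330
4330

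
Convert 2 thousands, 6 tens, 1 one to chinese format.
Convert 2 thousands, 6 tens, 1 one (place-value notation) → 2×1000 + 6×10 + 1 = 2061 (decimal)
Convert 2061 (decimal) → 2061 = 2×1000 + 6×10 + 1 → 二千零六十一 (Chinese numeral)
二千零六十一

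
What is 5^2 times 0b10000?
Convert 5^2 (power) → 25 (decimal)
Convert 0b10000 (binary) → 16 (decimal)
Compute 25 × 16 = 400
400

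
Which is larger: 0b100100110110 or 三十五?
Convert 0b100100110110 (binary) → 2048 + 256 + 32 + 16 + 4 + 2 = 2358 (decimal)
Convert 三十五 (Chinese numeral) → 3×10 + 5 = 35 (decimal)
Compare 2358 vs 35: larger = 2358
2358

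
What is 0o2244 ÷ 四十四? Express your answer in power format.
Convert 0o2244 (octal) → 2×512 + 2×64 + 4×8 + 4 = 1188 (decimal)
Convert 四十四 (Chinese numeral) → 4×10 + 4 = 44 (decimal)
Compute 1188 ÷ 44 = 27
Convert 27 (decimal) → 3^3 (power)
3^3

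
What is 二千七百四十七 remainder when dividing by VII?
Convert 二千七百四十七 (Chinese numeral) → 2×1000 + 7×100 + 4×10 + 7 = 2747 (decimal)
Convert VII (Roman numeral) → 5 + 1 + 1 = 7 (decimal)
Compute 2747 mod 7 = 3
3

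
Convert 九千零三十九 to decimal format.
Convert 九千零三十九 (Chinese numeral) → 9×1000 + 3×10 + 9 = 9039 (decimal)
9039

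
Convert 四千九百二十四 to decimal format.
Convert 四千九百二十四 (Chinese numeral) → 4×1000 + 9×100 + 2×10 + 4 = 4924 (decimal)
4924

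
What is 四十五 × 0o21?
Convert 四十五 (Chinese numeral) → 4×10 + 5 = 45 (decimal)
Convert 0o21 (octal) → 2×8 + 1 = 17 (decimal)
Compute 45 × 17 = 765
765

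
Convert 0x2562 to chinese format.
Convert 0x2562 (hexadecimal) → 2×4096 + 5×256 + 6×16 + 2 = 9570 (decimal)
Convert 9570 (decimal) → 9570 = 9×1000 + 5×100 + 7×10 → 九千五百七十 (Chinese numeral)
九千五百七十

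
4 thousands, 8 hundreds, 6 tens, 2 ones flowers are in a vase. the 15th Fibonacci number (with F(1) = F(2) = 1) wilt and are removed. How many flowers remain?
Convert 4 thousands, 8 hundreds, 6 tens, 2 ones (place-value notation) → 4×1000 + 8×100 + 6×10 + 2 = 4862 (decimal)
Convert the 15th Fibonacci number (with F(1) = F(2) = 1) (Fibonacci index) → 1, 1, 2, 3, 5, 8, 13, 21, 34, 55, 89, 144, 233, 377, 610 → 610 (decimal)
Compute 4862 - 610 = 4252
4252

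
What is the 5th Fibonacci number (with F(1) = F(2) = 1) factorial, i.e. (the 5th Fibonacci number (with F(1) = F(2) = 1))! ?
Convert the 5th Fibonacci number (with F(1) = F(2) = 1) (Fibonacci index) → 1, 1, 2, 3, 5 → 5 (decimal)
Compute 5! = 120
120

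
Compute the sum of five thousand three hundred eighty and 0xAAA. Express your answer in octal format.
Convert five thousand three hundred eighty (English words) → 5×1000 + 3×100 + 80 = 5380 (decimal)
Convert 0xAAA (hexadecimal) → 10×256 + 10×16 + 10 = 2730 (decimal)
Compute 5380 + 2730 = 8110
Convert 8110 (decimal) → 8110 = 1×4096 + 7×512 + 6×64 + 5×8 + 6 → 0o17656 (octal)
0o17656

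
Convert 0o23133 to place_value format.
Convert 0o23133 (octal) → 2×4096 + 3×512 + 1×64 + 3×8 + 3 = 9819 (decimal)
Convert 9819 (decimal) → 9819 = 9×1000 + 8×100 + 1×10 + 9 → 9 thousands, 8 hundreds, 1 ten, 9 ones (place-value notation)
9 thousands, 8 hundreds, 1 ten, 9 ones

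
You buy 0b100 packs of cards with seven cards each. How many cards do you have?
Convert seven (English words) → 7 (decimal)
Convert 0b100 (binary) → 4 (decimal)
Compute 7 × 4 = 28
28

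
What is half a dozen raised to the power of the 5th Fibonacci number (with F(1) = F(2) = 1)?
Convert half a dozen (colloquial) → 6 (decimal)
Convert the 5th Fibonacci number (with F(1) = F(2) = 1) (Fibonacci index) → 1, 1, 2, 3, 5 → 5 (decimal)
Compute 6 ^ 5 = 7776
7776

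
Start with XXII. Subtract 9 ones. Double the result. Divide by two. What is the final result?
Convert XXII (Roman numeral) → 10 + 10 + 1 + 1 = 22 (decimal)
Start: 22
Convert 9 ones (place-value notation) → 9 (decimal)
22 - 9 = 13
13 × 2 = 26
Convert two (English words) → 2 (decimal)
26 ÷ 2 = 13
13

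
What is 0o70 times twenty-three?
Convert 0o70 (octal) → 7×8 = 56 (decimal)
Convert twenty-three (English words) → 23 (decimal)
Compute 56 × 23 = 1288
1288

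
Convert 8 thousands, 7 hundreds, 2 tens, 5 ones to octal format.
Convert 8 thousands, 7 hundreds, 2 tens, 5 ones (place-value notation) → 8×1000 + 7×100 + 2×10 + 5 = 8725 (decimal)
Convert 8725 (decimal) → 8725 = 2×4096 + 1×512 + 2×8 + 5 → 0o21025 (octal)
0o21025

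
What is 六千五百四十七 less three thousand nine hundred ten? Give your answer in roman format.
Convert 六千五百四十七 (Chinese numeral) → 6×1000 + 5×100 + 4×10 + 7 = 6547 (decimal)
Convert three thousand nine hundred ten (English words) → 3×1000 + 9×100 + 10 = 3910 (decimal)
Compute 6547 - 3910 = 2637
Convert 2637 (decimal) → 2637 = 1000 + 1000 + 500 + 100 + 10 + 10 + 10 + 5 + 1 + 1 → MMDCXXXVII (Roman numeral)
MMDCXXXVII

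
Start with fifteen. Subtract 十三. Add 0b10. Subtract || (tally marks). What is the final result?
Convert fifteen (English words) → 15 (decimal)
Start: 15
Convert 十三 (Chinese numeral) → 1×10 + 3 = 13 (decimal)
15 - 13 = 2
Convert 0b10 (binary) → 2 (decimal)
2 + 2 = 4
Convert || (tally marks) → 2 (decimal)
4 - 2 = 2
2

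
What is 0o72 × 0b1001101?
Convert 0o72 (octal) → 7×8 + 2 = 58 (decimal)
Convert 0b1001101 (binary) → 64 + 8 + 4 + 1 = 77 (decimal)
Compute 58 × 77 = 4466
4466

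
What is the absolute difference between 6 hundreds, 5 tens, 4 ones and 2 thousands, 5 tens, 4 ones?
Convert 6 hundreds, 5 tens, 4 ones (place-value notation) → 6×100 + 5×10 + 4 = 654 (decimal)
Convert 2 thousands, 5 tens, 4 ones (place-value notation) → 2×1000 + 5×10 + 4 = 2054 (decimal)
Compute |654 - 2054| = 1400
1400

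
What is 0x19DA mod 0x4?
Convert 0x19DA (hexadecimal) → 1×4096 + 9×256 + 13×16 + 10 = 6618 (decimal)
Convert 0x4 (hexadecimal) → 4 (decimal)
Compute 6618 mod 4 = 2
2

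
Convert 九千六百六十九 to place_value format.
Convert 九千六百六十九 (Chinese numeral) → 9×1000 + 6×100 + 6×10 + 9 = 9669 (decimal)
Convert 9669 (decimal) → 9669 = 9×1000 + 6×100 + 6×10 + 9 → 9 thousands, 6 hundreds, 6 tens, 9 ones (place-value notation)
9 thousands, 6 hundreds, 6 tens, 9 ones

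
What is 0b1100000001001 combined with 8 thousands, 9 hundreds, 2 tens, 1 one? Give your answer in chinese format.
Convert 0b1100000001001 (binary) → 4096 + 2048 + 8 + 1 = 6153 (decimal)
Convert 8 thousands, 9 hundreds, 2 tens, 1 one (place-value notation) → 8×1000 + 9×100 + 2×10 + 1 = 8921 (decimal)
Compute 6153 + 8921 = 15074
Convert 15074 (decimal) → 15074 = 1×10000 + 5×1000 + 7×10 + 4 → 一万五千零七十四 (Chinese numeral)
一万五千零七十四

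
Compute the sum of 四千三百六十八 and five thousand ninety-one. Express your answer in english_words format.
Convert 四千三百六十八 (Chinese numeral) → 4×1000 + 3×100 + 6×10 + 8 = 4368 (decimal)
Convert five thousand ninety-one (English words) → 5×1000 + 91 = 5091 (decimal)
Compute 4368 + 5091 = 9459
Convert 9459 (decimal) → 9459 = 9×1000 + 4×100 + 59 → nine thousand four hundred fifty-nine (English words)
nine thousand four hundred fifty-nine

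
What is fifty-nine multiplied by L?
Convert fifty-nine (English words) → 59 (decimal)
Convert L (Roman numeral) → 50 (decimal)
Compute 59 × 50 = 2950
2950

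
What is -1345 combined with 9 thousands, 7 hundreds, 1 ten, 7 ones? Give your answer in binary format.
Convert 9 thousands, 7 hundreds, 1 ten, 7 ones (place-value notation) → 9×1000 + 7×100 + 1×10 + 7 = 9717 (decimal)
Compute -1345 + 9717 = 8372
Convert 8372 (decimal) → 8372 = 8192 + 128 + 32 + 16 + 4 → 0b10000010110100 (binary)
0b10000010110100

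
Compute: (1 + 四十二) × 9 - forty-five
Convert 四十二 (Chinese numeral) → 4×10 + 2 = 42 (decimal)
Convert forty-five (English words) → 45 (decimal)
Expression in decimal: (1 + 42) × 9 - 45
Parentheses first: 1 + 42 = 43
Multiply: 43 × 9 = 387
Subtract: 387 - 45 = 342
342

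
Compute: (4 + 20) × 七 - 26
Convert 七 (Chinese numeral) → 7 (decimal)
Expression in decimal: (4 + 20) × 7 - 26
Parentheses first: 4 + 20 = 24
Multiply: 24 × 7 = 168
Subtract: 168 - 26 = 142
142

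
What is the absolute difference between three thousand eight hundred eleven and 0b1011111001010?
Convert three thousand eight hundred eleven (English words) → 3×1000 + 8×100 + 11 = 3811 (decimal)
Convert 0b1011111001010 (binary) → 4096 + 1024 + 512 + 256 + 128 + 64 + 8 + 2 = 6090 (decimal)
Compute |3811 - 6090| = 2279
2279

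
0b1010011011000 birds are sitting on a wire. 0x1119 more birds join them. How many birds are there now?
Convert 0b1010011011000 (binary) → 4096 + 1024 + 128 + 64 + 16 + 8 = 5336 (decimal)
Convert 0x1119 (hexadecimal) → 1×4096 + 1×256 + 1×16 + 9 = 4377 (decimal)
Compute 5336 + 4377 = 9713
9713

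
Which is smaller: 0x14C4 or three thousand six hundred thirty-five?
Convert 0x14C4 (hexadecimal) → 1×4096 + 4×256 + 12×16 + 4 = 5316 (decimal)
Convert three thousand six hundred thirty-five (English words) → 3×1000 + 6×100 + 35 = 3635 (decimal)
Compare 5316 vs 3635: smaller = 3635
3635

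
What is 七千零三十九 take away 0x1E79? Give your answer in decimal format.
Convert 七千零三十九 (Chinese numeral) → 7×1000 + 3×10 + 9 = 7039 (decimal)
Convert 0x1E79 (hexadecimal) → 1×4096 + 14×256 + 7×16 + 9 = 7801 (decimal)
Compute 7039 - 7801 = -762
-762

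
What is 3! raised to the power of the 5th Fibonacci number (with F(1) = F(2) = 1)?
Convert 3! (factorial) → 6 (decimal)
Convert the 5th Fibonacci number (with F(1) = F(2) = 1) (Fibonacci index) → 1, 1, 2, 3, 5 → 5 (decimal)
Compute 6 ^ 5 = 7776
7776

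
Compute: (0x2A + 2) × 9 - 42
Convert 0x2A (hexadecimal) → 2×16 + 10 = 42 (decimal)
Expression in decimal: (42 + 2) × 9 - 42
Parentheses first: 42 + 2 = 44
Multiply: 44 × 9 = 396
Subtract: 396 - 42 = 354
354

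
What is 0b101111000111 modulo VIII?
Convert 0b101111000111 (binary) → 2048 + 512 + 256 + 128 + 64 + 4 + 2 + 1 = 3015 (decimal)
Convert VIII (Roman numeral) → 5 + 1 + 1 + 1 = 8 (decimal)
Compute 3015 mod 8 = 7
7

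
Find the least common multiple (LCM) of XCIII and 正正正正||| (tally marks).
Convert XCIII (Roman numeral) → 90 + 1 + 1 + 1 = 93 (decimal)
Convert 正正正正||| (tally marks) → 5 + 5 + 5 + 5 + 3 = 23 (decimal)
Compute lcm(93, 23) = 2139
2139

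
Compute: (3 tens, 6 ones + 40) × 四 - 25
Convert 3 tens, 6 ones (place-value notation) → 3×10 + 6 = 36 (decimal)
Convert 四 (Chinese numeral) → 4 (decimal)
Expression in decimal: (36 + 40) × 4 - 25
Parentheses first: 36 + 40 = 76
Multiply: 76 × 4 = 304
Subtract: 304 - 25 = 279
279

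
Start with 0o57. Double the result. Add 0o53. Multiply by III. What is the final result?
Convert 0o57 (octal) → 5×8 + 7 = 47 (decimal)
Start: 47
47 × 2 = 94
Convert 0o53 (octal) → 5×8 + 3 = 43 (decimal)
94 + 43 = 137
Convert III (Roman numeral) → 1 + 1 + 1 = 3 (decimal)
137 × 3 = 411
411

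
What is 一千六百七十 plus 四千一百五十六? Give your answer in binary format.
Convert 一千六百七十 (Chinese numeral) → 1×1000 + 6×100 + 7×10 = 1670 (decimal)
Convert 四千一百五十六 (Chinese numeral) → 4×1000 + 1×100 + 5×10 + 6 = 4156 (decimal)
Compute 1670 + 4156 = 5826
Convert 5826 (decimal) → 5826 = 4096 + 1024 + 512 + 128 + 64 + 2 → 0b1011011000010 (binary)
0b1011011000010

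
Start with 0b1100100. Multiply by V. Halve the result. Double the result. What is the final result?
Convert 0b1100100 (binary) → 64 + 32 + 4 = 100 (decimal)
Start: 100
Convert V (Roman numeral) → 5 (decimal)
100 × 5 = 500
500 ÷ 2 = 250
250 × 2 = 500
500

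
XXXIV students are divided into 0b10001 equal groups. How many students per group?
Convert XXXIV (Roman numeral) → 10 + 10 + 10 + 4 = 34 (decimal)
Convert 0b10001 (binary) → 16 + 1 = 17 (decimal)
Compute 34 ÷ 17 = 2
2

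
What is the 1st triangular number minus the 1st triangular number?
The 1st triangular number = 1×2/2 = 1
Convert the 1st triangular number (triangular index) → 1×2/2 = 1 (decimal)
Compute 1 - 1 = 0
0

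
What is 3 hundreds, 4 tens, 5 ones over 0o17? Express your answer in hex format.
Convert 3 hundreds, 4 tens, 5 ones (place-value notation) → 3×100 + 4×10 + 5 = 345 (decimal)
Convert 0o17 (octal) → 1×8 + 7 = 15 (decimal)
Compute 345 ÷ 15 = 23
Convert 23 (decimal) → 23 = 1×16 + 7 → 0x17 (hexadecimal)
0x17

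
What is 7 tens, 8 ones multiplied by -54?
Convert 7 tens, 8 ones (place-value notation) → 7×10 + 8 = 78 (decimal)
Compute 78 × -54 = -4212
-4212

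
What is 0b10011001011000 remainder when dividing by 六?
Convert 0b10011001011000 (binary) → 8192 + 1024 + 512 + 64 + 16 + 8 = 9816 (decimal)
Convert 六 (Chinese numeral) → 6 (decimal)
Compute 9816 mod 6 = 0
0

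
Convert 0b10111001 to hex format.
Convert 0b10111001 (binary) → 128 + 32 + 16 + 8 + 1 = 185 (decimal)
Convert 185 (decimal) → 185 = 11×16 + 9 → 0xB9 (hexadecimal)
0xB9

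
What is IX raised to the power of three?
Convert IX (Roman numeral) → 9 (decimal)
Convert three (English words) → 3 (decimal)
Compute 9 ^ 3 = 729
729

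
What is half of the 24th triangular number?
The 24th triangular number = 24×25/2 = 300
Compute 300 ÷ 2 = 150
150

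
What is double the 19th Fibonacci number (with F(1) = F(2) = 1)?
The 19th Fibonacci number (with F(1) = F(2) = 1) = 4181
Compute 4181 × 2 = 8362
8362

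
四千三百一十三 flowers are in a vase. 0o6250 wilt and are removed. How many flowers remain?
Convert 四千三百一十三 (Chinese numeral) → 4×1000 + 3×100 + 1×10 + 3 = 4313 (decimal)
Convert 0o6250 (octal) → 6×512 + 2×64 + 5×8 = 3240 (decimal)
Compute 4313 - 3240 = 1073
1073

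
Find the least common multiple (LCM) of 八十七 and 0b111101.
Convert 八十七 (Chinese numeral) → 8×10 + 7 = 87 (decimal)
Convert 0b111101 (binary) → 32 + 16 + 8 + 4 + 1 = 61 (decimal)
Compute lcm(87, 61) = 5307
5307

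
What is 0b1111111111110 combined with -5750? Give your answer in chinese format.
Convert 0b1111111111110 (binary) → 4096 + 2048 + 1024 + 512 + 256 + 128 + 64 + 32 + 16 + 8 + 4 + 2 = 8190 (decimal)
Compute 8190 + -5750 = 2440
Convert 2440 (decimal) → 2440 = 2×1000 + 4×100 + 4×10 → 二千四百四十 (Chinese numeral)
二千四百四十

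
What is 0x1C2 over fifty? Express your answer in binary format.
Convert 0x1C2 (hexadecimal) → 1×256 + 12×16 + 2 = 450 (decimal)
Convert fifty (English words) → 50 (decimal)
Compute 450 ÷ 50 = 9
Convert 9 (decimal) → 9 = 8 + 1 → 0b1001 (binary)
0b1001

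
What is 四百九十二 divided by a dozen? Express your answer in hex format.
Convert 四百九十二 (Chinese numeral) → 4×100 + 9×10 + 2 = 492 (decimal)
Convert a dozen (colloquial) → 12 (decimal)
Compute 492 ÷ 12 = 41
Convert 41 (decimal) → 41 = 2×16 + 9 → 0x29 (hexadecimal)
0x29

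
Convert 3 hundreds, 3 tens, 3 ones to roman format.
Convert 3 hundreds, 3 tens, 3 ones (place-value notation) → 3×100 + 3×10 + 3 = 333 (decimal)
Convert 333 (decimal) → 333 = 100 + 100 + 100 + 10 + 10 + 10 + 1 + 1 + 1 → CCCXXXIII (Roman numeral)
CCCXXXIII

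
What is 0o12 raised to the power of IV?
Convert 0o12 (octal) → 1×8 + 2 = 10 (decimal)
Convert IV (Roman numeral) → 4 (decimal)
Compute 10 ^ 4 = 10000
10000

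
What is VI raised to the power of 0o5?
Convert VI (Roman numeral) → 5 + 1 = 6 (decimal)
Convert 0o5 (octal) → 5 (decimal)
Compute 6 ^ 5 = 7776
7776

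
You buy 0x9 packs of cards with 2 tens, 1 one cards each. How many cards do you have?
Convert 2 tens, 1 one (place-value notation) → 2×10 + 1 = 21 (decimal)
Convert 0x9 (hexadecimal) → 9 (decimal)
Compute 21 × 9 = 189
189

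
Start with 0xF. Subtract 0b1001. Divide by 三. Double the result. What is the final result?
Convert 0xF (hexadecimal) → 15 (decimal)
Start: 15
Convert 0b1001 (binary) → 8 + 1 = 9 (decimal)
15 - 9 = 6
Convert 三 (Chinese numeral) → 3 (decimal)
6 ÷ 3 = 2
2 × 2 = 4
4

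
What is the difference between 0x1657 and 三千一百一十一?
Convert 0x1657 (hexadecimal) → 1×4096 + 6×256 + 5×16 + 7 = 5719 (decimal)
Convert 三千一百一十一 (Chinese numeral) → 3×1000 + 1×100 + 1×10 + 1 = 3111 (decimal)
Difference: |5719 - 3111| = 2608
2608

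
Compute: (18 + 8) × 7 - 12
Parentheses first: 18 + 8 = 26
Multiply: 26 × 7 = 182
Subtract: 182 - 12 = 170
170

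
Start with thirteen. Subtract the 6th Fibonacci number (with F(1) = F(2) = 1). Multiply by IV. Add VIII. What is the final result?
Convert thirteen (English words) → 13 (decimal)
Start: 13
Convert the 6th Fibonacci number (with F(1) = F(2) = 1) (Fibonacci index) → 1, 1, 2, 3, 5, 8 → 8 (decimal)
13 - 8 = 5
Convert IV (Roman numeral) → 4 (decimal)
5 × 4 = 20
Convert VIII (Roman numeral) → 5 + 1 + 1 + 1 = 8 (decimal)
20 + 8 = 28
28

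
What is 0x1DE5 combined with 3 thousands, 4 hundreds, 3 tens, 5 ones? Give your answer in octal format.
Convert 0x1DE5 (hexadecimal) → 1×4096 + 13×256 + 14×16 + 5 = 7653 (decimal)
Convert 3 thousands, 4 hundreds, 3 tens, 5 ones (place-value notation) → 3×1000 + 4×100 + 3×10 + 5 = 3435 (decimal)
Compute 7653 + 3435 = 11088
Convert 11088 (decimal) → 11088 = 2×4096 + 5×512 + 5×64 + 2×8 → 0o25520 (octal)
0o25520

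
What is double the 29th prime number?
The 29th prime number = 109
Compute 109 × 2 = 218
218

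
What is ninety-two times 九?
Convert ninety-two (English words) → 92 (decimal)
Convert 九 (Chinese numeral) → 9 (decimal)
Compute 92 × 9 = 828
828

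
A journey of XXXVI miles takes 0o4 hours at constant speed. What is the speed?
Convert XXXVI (Roman numeral) → 10 + 10 + 10 + 5 + 1 = 36 (decimal)
Convert 0o4 (octal) → 4 (decimal)
Compute 36 ÷ 4 = 9
9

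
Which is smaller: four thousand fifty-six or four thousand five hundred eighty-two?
Convert four thousand fifty-six (English words) → 4×1000 + 56 = 4056 (decimal)
Convert four thousand five hundred eighty-two (English words) → 4×1000 + 5×100 + 82 = 4582 (decimal)
Compare 4056 vs 4582: smaller = 4056
4056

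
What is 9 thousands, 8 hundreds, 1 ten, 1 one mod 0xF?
Convert 9 thousands, 8 hundreds, 1 ten, 1 one (place-value notation) → 9×1000 + 8×100 + 1×10 + 1 = 9811 (decimal)
Convert 0xF (hexadecimal) → 15 (decimal)
Compute 9811 mod 15 = 1
1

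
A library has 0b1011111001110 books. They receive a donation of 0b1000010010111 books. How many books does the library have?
Convert 0b1011111001110 (binary) → 4096 + 1024 + 512 + 256 + 128 + 64 + 8 + 4 + 2 = 6094 (decimal)
Convert 0b1000010010111 (binary) → 4096 + 128 + 16 + 4 + 2 + 1 = 4247 (decimal)
Compute 6094 + 4247 = 10341
10341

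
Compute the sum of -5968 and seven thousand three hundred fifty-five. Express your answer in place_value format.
Convert seven thousand three hundred fifty-five (English words) → 7×1000 + 3×100 + 55 = 7355 (decimal)
Compute -5968 + 7355 = 1387
Convert 1387 (decimal) → 1387 = 1×1000 + 3×100 + 8×10 + 7 → 1 thousand, 3 hundreds, 8 tens, 7 ones (place-value notation)
1 thousand, 3 hundreds, 8 tens, 7 ones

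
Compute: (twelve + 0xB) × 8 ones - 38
Convert twelve (English words) → 12 (decimal)
Convert 0xB (hexadecimal) → 11 (decimal)
Convert 8 ones (place-value notation) → 8 (decimal)
Expression in decimal: (12 + 11) × 8 - 38
Parentheses first: 12 + 11 = 23
Multiply: 23 × 8 = 184
Subtract: 184 - 38 = 146
146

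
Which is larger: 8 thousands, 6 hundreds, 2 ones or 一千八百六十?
Convert 8 thousands, 6 hundreds, 2 ones (place-value notation) → 8×1000 + 6×100 + 2 = 8602 (decimal)
Convert 一千八百六十 (Chinese numeral) → 1×1000 + 8×100 + 6×10 = 1860 (decimal)
Compare 8602 vs 1860: larger = 8602
8602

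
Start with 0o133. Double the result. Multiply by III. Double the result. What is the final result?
Convert 0o133 (octal) → 1×64 + 3×8 + 3 = 91 (decimal)
Start: 91
91 × 2 = 182
Convert III (Roman numeral) → 1 + 1 + 1 = 3 (decimal)
182 × 3 = 546
546 × 2 = 1092
1092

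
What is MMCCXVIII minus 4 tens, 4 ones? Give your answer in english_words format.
Convert MMCCXVIII (Roman numeral) → 1000 + 1000 + 100 + 100 + 10 + 5 + 1 + 1 + 1 = 2218 (decimal)
Convert 4 tens, 4 ones (place-value notation) → 4×10 + 4 = 44 (decimal)
Compute 2218 - 44 = 2174
Convert 2174 (decimal) → 2174 = 2×1000 + 1×100 + 74 → two thousand one hundred seventy-four (English words)
two thousand one hundred seventy-four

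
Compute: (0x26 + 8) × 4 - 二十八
Convert 0x26 (hexadecimal) → 2×16 + 6 = 38 (decimal)
Convert 二十八 (Chinese numeral) → 2×10 + 8 = 28 (decimal)
Expression in decimal: (38 + 8) × 4 - 28
Parentheses first: 38 + 8 = 46
Multiply: 46 × 4 = 184
Subtract: 184 - 28 = 156
156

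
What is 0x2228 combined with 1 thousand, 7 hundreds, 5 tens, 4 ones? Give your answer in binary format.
Convert 0x2228 (hexadecimal) → 2×4096 + 2×256 + 2×16 + 8 = 8744 (decimal)
Convert 1 thousand, 7 hundreds, 5 tens, 4 ones (place-value notation) → 1×1000 + 7×100 + 5×10 + 4 = 1754 (decimal)
Compute 8744 + 1754 = 10498
Convert 10498 (decimal) → 10498 = 8192 + 2048 + 256 + 2 → 0b10100100000010 (binary)
0b10100100000010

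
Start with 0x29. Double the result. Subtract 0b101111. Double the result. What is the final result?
Convert 0x29 (hexadecimal) → 2×16 + 9 = 41 (decimal)
Start: 41
41 × 2 = 82
Convert 0b101111 (binary) → 32 + 8 + 4 + 2 + 1 = 47 (decimal)
82 - 47 = 35
35 × 2 = 70
70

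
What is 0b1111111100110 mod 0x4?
Convert 0b1111111100110 (binary) → 4096 + 2048 + 1024 + 512 + 256 + 128 + 64 + 32 + 4 + 2 = 8166 (decimal)
Convert 0x4 (hexadecimal) → 4 (decimal)
Compute 8166 mod 4 = 2
2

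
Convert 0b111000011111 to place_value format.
Convert 0b111000011111 (binary) → 2048 + 1024 + 512 + 16 + 8 + 4 + 2 + 1 = 3615 (decimal)
Convert 3615 (decimal) → 3615 = 3×1000 + 6×100 + 1×10 + 5 → 3 thousands, 6 hundreds, 1 ten, 5 ones (place-value notation)
3 thousands, 6 hundreds, 1 ten, 5 ones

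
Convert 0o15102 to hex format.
Convert 0o15102 (octal) → 1×4096 + 5×512 + 1×64 + 2 = 6722 (decimal)
Convert 6722 (decimal) → 6722 = 1×4096 + 10×256 + 4×16 + 2 → 0x1A42 (hexadecimal)
0x1A42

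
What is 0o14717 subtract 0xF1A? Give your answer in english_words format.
Convert 0o14717 (octal) → 1×4096 + 4×512 + 7×64 + 1×8 + 7 = 6607 (decimal)
Convert 0xF1A (hexadecimal) → 15×256 + 1×16 + 10 = 3866 (decimal)
Compute 6607 - 3866 = 2741
Convert 2741 (decimal) → 2741 = 2×1000 + 7×100 + 41 → two thousand seven hundred forty-one (English words)
two thousand seven hundred forty-one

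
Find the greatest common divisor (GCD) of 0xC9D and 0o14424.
Convert 0xC9D (hexadecimal) → 12×256 + 9×16 + 13 = 3229 (decimal)
Convert 0o14424 (octal) → 1×4096 + 4×512 + 4×64 + 2×8 + 4 = 6420 (decimal)
Compute gcd(3229, 6420) = 1
1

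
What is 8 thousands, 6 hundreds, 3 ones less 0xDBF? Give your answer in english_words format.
Convert 8 thousands, 6 hundreds, 3 ones (place-value notation) → 8×1000 + 6×100 + 3 = 8603 (decimal)
Convert 0xDBF (hexadecimal) → 13×256 + 11×16 + 15 = 3519 (decimal)
Compute 8603 - 3519 = 5084
Convert 5084 (decimal) → 5084 = 5×1000 + 84 → five thousand eighty-four (English words)
five thousand eighty-four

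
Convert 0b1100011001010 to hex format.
Convert 0b1100011001010 (binary) → 4096 + 2048 + 128 + 64 + 8 + 2 = 6346 (decimal)
Convert 6346 (decimal) → 6346 = 1×4096 + 8×256 + 12×16 + 10 → 0x18CA (hexadecimal)
0x18CA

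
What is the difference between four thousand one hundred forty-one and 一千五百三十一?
Convert four thousand one hundred forty-one (English words) → 4×1000 + 1×100 + 41 = 4141 (decimal)
Convert 一千五百三十一 (Chinese numeral) → 1×1000 + 5×100 + 3×10 + 1 = 1531 (decimal)
Difference: |4141 - 1531| = 2610
2610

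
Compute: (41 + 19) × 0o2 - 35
Convert 0o2 (octal) → 2 (decimal)
Expression in decimal: (41 + 19) × 2 - 35
Parentheses first: 41 + 19 = 60
Multiply: 60 × 2 = 120
Subtract: 120 - 35 = 85
85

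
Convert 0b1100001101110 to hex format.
Convert 0b1100001101110 (binary) → 4096 + 2048 + 64 + 32 + 8 + 4 + 2 = 6254 (decimal)
Convert 6254 (decimal) → 6254 = 1×4096 + 8×256 + 6×16 + 14 → 0x186E (hexadecimal)
0x186E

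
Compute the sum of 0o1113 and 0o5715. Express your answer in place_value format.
Convert 0o1113 (octal) → 1×512 + 1×64 + 1×8 + 3 = 587 (decimal)
Convert 0o5715 (octal) → 5×512 + 7×64 + 1×8 + 5 = 3021 (decimal)
Compute 587 + 3021 = 3608
Convert 3608 (decimal) → 3608 = 3×1000 + 6×100 + 8 → 3 thousands, 6 hundreds, 8 ones (place-value notation)
3 thousands, 6 hundreds, 8 ones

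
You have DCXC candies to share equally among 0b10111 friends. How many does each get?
Convert DCXC (Roman numeral) → 500 + 100 + 90 = 690 (decimal)
Convert 0b10111 (binary) → 16 + 4 + 2 + 1 = 23 (decimal)
Compute 690 ÷ 23 = 30
30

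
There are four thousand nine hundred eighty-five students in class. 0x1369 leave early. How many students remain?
Convert four thousand nine hundred eighty-five (English words) → 4×1000 + 9×100 + 85 = 4985 (decimal)
Convert 0x1369 (hexadecimal) → 1×4096 + 3×256 + 6×16 + 9 = 4969 (decimal)
Compute 4985 - 4969 = 16
16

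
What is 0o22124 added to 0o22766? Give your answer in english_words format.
Convert 0o22124 (octal) → 2×4096 + 2×512 + 1×64 + 2×8 + 4 = 9300 (decimal)
Convert 0o22766 (octal) → 2×4096 + 2×512 + 7×64 + 6×8 + 6 = 9718 (decimal)
Compute 9300 + 9718 = 19018
Convert 19018 (decimal) → 19018 = 19×1000 + 18 → nineteen thousand eighteen (English words)
nineteen thousand eighteen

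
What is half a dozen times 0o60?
Convert half a dozen (colloquial) → 6 (decimal)
Convert 0o60 (octal) → 6×8 = 48 (decimal)
Compute 6 × 48 = 288
288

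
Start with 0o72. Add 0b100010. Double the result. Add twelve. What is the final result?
Convert 0o72 (octal) → 7×8 + 2 = 58 (decimal)
Start: 58
Convert 0b100010 (binary) → 32 + 2 = 34 (decimal)
58 + 34 = 92
92 × 2 = 184
Convert twelve (English words) → 12 (decimal)
184 + 12 = 196
196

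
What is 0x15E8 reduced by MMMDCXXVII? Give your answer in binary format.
Convert 0x15E8 (hexadecimal) → 1×4096 + 5×256 + 14×16 + 8 = 5608 (decimal)
Convert MMMDCXXVII (Roman numeral) → 1000 + 1000 + 1000 + 500 + 100 + 10 + 10 + 5 + 1 + 1 = 3627 (decimal)
Compute 5608 - 3627 = 1981
Convert 1981 (decimal) → 1981 = 1024 + 512 + 256 + 128 + 32 + 16 + 8 + 4 + 1 → 0b11110111101 (binary)
0b11110111101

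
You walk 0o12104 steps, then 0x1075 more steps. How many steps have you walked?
Convert 0o12104 (octal) → 1×4096 + 2×512 + 1×64 + 4 = 5188 (decimal)
Convert 0x1075 (hexadecimal) → 1×4096 + 7×16 + 5 = 4213 (decimal)
Compute 5188 + 4213 = 9401
9401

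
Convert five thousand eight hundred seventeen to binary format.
Convert five thousand eight hundred seventeen (English words) → 5×1000 + 8×100 + 17 = 5817 (decimal)
Convert 5817 (decimal) → 5817 = 4096 + 1024 + 512 + 128 + 32 + 16 + 8 + 1 → 0b1011010111001 (binary)
0b1011010111001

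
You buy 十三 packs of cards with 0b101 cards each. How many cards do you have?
Convert 0b101 (binary) → 4 + 1 = 5 (decimal)
Convert 十三 (Chinese numeral) → 1×10 + 3 = 13 (decimal)
Compute 5 × 13 = 65
65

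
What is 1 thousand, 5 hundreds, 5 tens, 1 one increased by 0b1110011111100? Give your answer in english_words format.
Convert 1 thousand, 5 hundreds, 5 tens, 1 one (place-value notation) → 1×1000 + 5×100 + 5×10 + 1 = 1551 (decimal)
Convert 0b1110011111100 (binary) → 4096 + 2048 + 1024 + 128 + 64 + 32 + 16 + 8 + 4 = 7420 (decimal)
Compute 1551 + 7420 = 8971
Convert 8971 (decimal) → 8971 = 8×1000 + 9×100 + 71 → eight thousand nine hundred seventy-one (English words)
eight thousand nine hundred seventy-one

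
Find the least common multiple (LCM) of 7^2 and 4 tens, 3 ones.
Convert 7^2 (power) → 49 (decimal)
Convert 4 tens, 3 ones (place-value notation) → 4×10 + 3 = 43 (decimal)
Compute lcm(49, 43) = 2107
2107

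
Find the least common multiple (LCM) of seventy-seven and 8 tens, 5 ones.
Convert seventy-seven (English words) → 77 (decimal)
Convert 8 tens, 5 ones (place-value notation) → 8×10 + 5 = 85 (decimal)
Compute lcm(77, 85) = 6545
6545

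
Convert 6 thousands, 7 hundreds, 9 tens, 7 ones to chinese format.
Convert 6 thousands, 7 hundreds, 9 tens, 7 ones (place-value notation) → 6×1000 + 7×100 + 9×10 + 7 = 6797 (decimal)
Convert 6797 (decimal) → 6797 = 6×1000 + 7×100 + 9×10 + 7 → 六千七百九十七 (Chinese numeral)
六千七百九十七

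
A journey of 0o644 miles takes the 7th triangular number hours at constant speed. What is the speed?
Convert 0o644 (octal) → 6×64 + 4×8 + 4 = 420 (decimal)
Convert the 7th triangular number (triangular index) → 7×8/2 = 28 (decimal)
Compute 420 ÷ 28 = 15
15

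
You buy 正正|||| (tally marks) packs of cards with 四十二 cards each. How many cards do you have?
Convert 四十二 (Chinese numeral) → 4×10 + 2 = 42 (decimal)
Convert 正正|||| (tally marks) → 5 + 5 + 4 = 14 (decimal)
Compute 42 × 14 = 588
588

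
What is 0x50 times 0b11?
Convert 0x50 (hexadecimal) → 5×16 = 80 (decimal)
Convert 0b11 (binary) → 2 + 1 = 3 (decimal)
Compute 80 × 3 = 240
240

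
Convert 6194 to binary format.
Convert 6194 (decimal) → 6194 = 4096 + 2048 + 32 + 16 + 2 → 0b1100000110010 (binary)
0b1100000110010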